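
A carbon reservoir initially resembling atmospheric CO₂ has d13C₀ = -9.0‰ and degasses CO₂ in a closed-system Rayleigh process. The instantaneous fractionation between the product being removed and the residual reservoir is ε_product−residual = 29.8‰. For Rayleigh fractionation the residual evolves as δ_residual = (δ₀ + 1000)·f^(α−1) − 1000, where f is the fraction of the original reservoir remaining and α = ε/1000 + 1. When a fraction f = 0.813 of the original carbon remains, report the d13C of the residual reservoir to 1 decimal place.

-15.1‰

Rayleigh residual: δ_res = (δ₀ + 1000)·f^(α−1) − 1000
α = ε/1000 + 1 = 1.02980, so α − 1 = 0.02980
f^(α−1) = 0.813^(0.02980) = 0.993850
δ_res = (-9.0 + 1000) × 0.993850 − 1000 = 984.905 − 1000 = -15.09‰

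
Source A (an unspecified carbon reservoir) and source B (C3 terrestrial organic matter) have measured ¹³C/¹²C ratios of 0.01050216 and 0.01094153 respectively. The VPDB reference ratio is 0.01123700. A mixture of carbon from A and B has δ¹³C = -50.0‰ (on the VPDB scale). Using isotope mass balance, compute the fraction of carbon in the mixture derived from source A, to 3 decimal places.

δ_A = (0.01050216/0.01123700 − 1)×1000 = (0.934605 − 1)×1000 = -65.395‰
δ_B = (0.01094153/0.01123700 − 1)×1000 = (0.973706 − 1)×1000 = -26.294‰
f_A = (δ_mix − δ_B)/(δ_A − δ_B) = (-50.0 − (-26.294))/(-65.395 − (-26.294))
f_A = -23.706 / -39.100 = 0.6063

0.606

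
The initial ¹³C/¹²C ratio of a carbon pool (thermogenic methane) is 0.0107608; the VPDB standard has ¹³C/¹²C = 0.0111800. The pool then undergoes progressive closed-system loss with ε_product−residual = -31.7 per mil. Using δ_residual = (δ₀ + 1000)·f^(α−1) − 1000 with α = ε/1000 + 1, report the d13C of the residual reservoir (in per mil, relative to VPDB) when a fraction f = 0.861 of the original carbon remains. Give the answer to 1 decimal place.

-32.9 per mil

δ₀ = (0.0107608/0.0111800 − 1)×1000 = (0.962504 − 1)×1000 = -37.496 per mil
α − 1 = ε/1000 = -0.0317
f^(α−1) = 0.861^(-0.0317) = 1.004756
δ_res = (-37.496 + 1000) × 1.004756 − 1000 = 967.082 − 1000 = -32.92 per mil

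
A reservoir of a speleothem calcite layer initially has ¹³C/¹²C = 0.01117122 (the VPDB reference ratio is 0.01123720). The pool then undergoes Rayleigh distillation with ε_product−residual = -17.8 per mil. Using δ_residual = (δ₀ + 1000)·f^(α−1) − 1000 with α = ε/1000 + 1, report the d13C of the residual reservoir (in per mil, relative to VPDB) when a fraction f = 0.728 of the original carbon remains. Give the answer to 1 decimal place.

δ₀ = (0.01117122/0.01123720 − 1)×1000 = (0.994128 − 1)×1000 = -5.872 per mil
α − 1 = ε/1000 = -0.0178
f^(α−1) = 0.728^(-0.0178) = 1.005667
δ_res = (-5.872 + 1000) × 1.005667 − 1000 = 999.762 − 1000 = -0.24 per mil

-0.2 per mil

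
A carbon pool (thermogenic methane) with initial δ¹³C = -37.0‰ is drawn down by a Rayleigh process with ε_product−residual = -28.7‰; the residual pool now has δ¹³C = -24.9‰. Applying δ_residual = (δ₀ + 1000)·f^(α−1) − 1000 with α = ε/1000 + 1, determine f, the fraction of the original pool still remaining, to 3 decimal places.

0.647

α − 1 = ε/1000 = -0.0287
(δ_res + 1000)/(δ₀ + 1000) = (-24.9 + 1000)/(-37.0 + 1000) = 975.1/963.0 = 1.012565
f = 1.012565^(1/-0.0287) = exp(ln(1.012565)/-0.0287) = exp(0.01249/-0.0287)
f = exp(-0.4351) = 0.6472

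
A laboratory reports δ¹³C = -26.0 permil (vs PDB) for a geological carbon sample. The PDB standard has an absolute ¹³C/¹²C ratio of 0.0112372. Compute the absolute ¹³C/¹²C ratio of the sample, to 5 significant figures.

R_sample = R_standard × (δ¹³C/1000 + 1)
R_sample = 0.0112372 × (-26.0/1000 + 1) = 0.0112372 × 0.974000
R_sample = 0.0109450

0.010945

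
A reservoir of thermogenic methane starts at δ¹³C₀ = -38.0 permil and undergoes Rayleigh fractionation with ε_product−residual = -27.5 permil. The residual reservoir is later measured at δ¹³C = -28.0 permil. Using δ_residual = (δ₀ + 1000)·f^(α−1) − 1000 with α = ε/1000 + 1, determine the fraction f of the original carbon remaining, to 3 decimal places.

α − 1 = ε/1000 = -0.0275
(δ_res + 1000)/(δ₀ + 1000) = (-28.0 + 1000)/(-38.0 + 1000) = 972.0/962.0 = 1.010395
f = 1.010395^(1/-0.0275) = exp(ln(1.010395)/-0.0275) = exp(0.01034/-0.0275)
f = exp(-0.3760) = 0.6866

0.687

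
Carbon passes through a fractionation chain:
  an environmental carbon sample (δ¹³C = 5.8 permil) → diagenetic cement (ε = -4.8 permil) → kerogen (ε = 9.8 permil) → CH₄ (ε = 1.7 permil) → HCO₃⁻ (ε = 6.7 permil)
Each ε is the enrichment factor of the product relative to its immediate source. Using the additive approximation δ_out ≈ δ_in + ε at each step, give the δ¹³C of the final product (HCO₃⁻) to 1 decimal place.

19.2 permil

step 1: δ ≈ 5.8 + (-4.8) = 1.0 permil
step 2: δ ≈ 1.0 + (9.8) = 10.8 permil
step 3: δ ≈ 10.8 + (1.7) = 12.5 permil
step 4: δ ≈ 12.5 + (6.7) = 19.2 permil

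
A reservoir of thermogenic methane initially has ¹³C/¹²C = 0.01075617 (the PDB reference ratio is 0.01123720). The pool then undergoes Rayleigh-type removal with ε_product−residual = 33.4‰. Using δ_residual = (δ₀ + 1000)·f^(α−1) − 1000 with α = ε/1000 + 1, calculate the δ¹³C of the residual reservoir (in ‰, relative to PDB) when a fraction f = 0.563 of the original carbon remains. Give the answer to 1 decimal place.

δ₀ = (0.01075617/0.01123720 − 1)×1000 = (0.957193 − 1)×1000 = -42.807‰
α − 1 = ε/1000 = 0.0334
f^(α−1) = 0.563^(0.0334) = 0.980995
δ_res = (-42.807 + 1000) × 0.980995 − 1000 = 939.002 − 1000 = -61.00‰

-61.0‰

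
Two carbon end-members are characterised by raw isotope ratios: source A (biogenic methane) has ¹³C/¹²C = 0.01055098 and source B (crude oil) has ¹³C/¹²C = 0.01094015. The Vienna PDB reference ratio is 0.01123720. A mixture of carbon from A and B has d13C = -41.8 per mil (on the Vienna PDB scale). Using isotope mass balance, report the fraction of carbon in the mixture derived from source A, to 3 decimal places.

δ_A = (0.01055098/0.01123720 − 1)×1000 = (0.938933 − 1)×1000 = -61.067 per mil
δ_B = (0.01094015/0.01123720 − 1)×1000 = (0.973565 − 1)×1000 = -26.435 per mil
f_A = (δ_mix − δ_B)/(δ_A − δ_B) = (-41.8 − (-26.435))/(-61.067 − (-26.435))
f_A = -15.365 / -34.632 = 0.4437

0.444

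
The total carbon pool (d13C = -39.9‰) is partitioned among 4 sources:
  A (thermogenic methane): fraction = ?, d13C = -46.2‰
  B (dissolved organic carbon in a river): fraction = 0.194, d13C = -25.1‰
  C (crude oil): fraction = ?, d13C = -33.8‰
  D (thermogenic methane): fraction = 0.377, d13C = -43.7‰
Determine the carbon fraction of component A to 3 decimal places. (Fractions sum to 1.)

0.327

Let f_A and f_C be the unknown fractions; fractions sum to 1 so f_A + f_C = 0.429.
Mass balance: Σ fᵢ·δᵢ = δ_bulk ⇒ f_A·(-46.2) + f_C·(-33.8) = -39.9 − (-21.344) = -18.556
Substitute f_C = 0.429 − f_A:
f_A·(-46.2 − -33.8) = -18.556 − 0.429×(-33.8) = -4.055
f_A = -4.055 / -12.4 = 0.3271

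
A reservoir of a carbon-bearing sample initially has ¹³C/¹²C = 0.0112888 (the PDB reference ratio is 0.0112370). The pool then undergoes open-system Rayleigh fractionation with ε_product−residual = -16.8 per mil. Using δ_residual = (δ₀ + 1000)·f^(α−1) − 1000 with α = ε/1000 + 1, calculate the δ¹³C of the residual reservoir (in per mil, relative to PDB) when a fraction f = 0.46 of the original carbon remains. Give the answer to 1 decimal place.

17.8 per mil

δ₀ = (0.0112888/0.0112370 − 1)×1000 = (1.004610 − 1)×1000 = 4.610 per mil
α − 1 = ε/1000 = -0.0168
f^(α−1) = 0.46^(-0.0168) = 1.013131
δ_res = (4.610 + 1000) × 1.013131 − 1000 = 1017.801 − 1000 = 17.80 per mil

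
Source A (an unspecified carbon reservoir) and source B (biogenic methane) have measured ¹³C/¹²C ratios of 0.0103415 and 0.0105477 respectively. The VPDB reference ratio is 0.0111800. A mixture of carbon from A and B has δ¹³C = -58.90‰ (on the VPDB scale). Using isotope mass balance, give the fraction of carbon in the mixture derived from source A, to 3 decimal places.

0.127

δ_A = (0.0103415/0.0111800 − 1)×1000 = (0.925000 − 1)×1000 = -75.000‰
δ_B = (0.0105477/0.0111800 − 1)×1000 = (0.943444 − 1)×1000 = -56.556‰
f_A = (δ_mix − δ_B)/(δ_A − δ_B) = (-58.90 − (-56.556))/(-75.000 − (-56.556))
f_A = -2.344 / -18.444 = 0.1271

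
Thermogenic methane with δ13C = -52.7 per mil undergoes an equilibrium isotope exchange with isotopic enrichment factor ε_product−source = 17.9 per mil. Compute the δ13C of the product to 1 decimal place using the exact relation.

-35.7 per mil

Exactly, δ_product = (δ_source + 1000)·(ε/1000 + 1) − 1000.
δ_product = (-52.7 + 1000) × (17.9/1000 + 1) − 1000
δ_product = -35.74 per mil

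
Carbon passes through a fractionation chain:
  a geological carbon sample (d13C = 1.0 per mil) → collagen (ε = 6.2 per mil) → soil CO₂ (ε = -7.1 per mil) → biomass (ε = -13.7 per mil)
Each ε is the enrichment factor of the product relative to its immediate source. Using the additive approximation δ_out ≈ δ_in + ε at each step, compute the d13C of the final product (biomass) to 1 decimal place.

step 1: δ ≈ 1.0 + (6.2) = 7.2 per mil
step 2: δ ≈ 7.2 + (-7.1) = 0.1 per mil
step 3: δ ≈ 0.1 + (-13.7) = -13.6 per mil

-13.6 per mil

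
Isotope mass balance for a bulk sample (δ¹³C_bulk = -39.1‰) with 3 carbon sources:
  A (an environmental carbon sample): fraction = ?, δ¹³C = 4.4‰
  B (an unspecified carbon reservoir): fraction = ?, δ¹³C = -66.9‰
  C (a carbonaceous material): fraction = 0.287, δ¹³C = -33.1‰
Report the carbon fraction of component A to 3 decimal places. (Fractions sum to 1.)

0.254

Let f_A and f_B be the unknown fractions; fractions sum to 1 so f_A + f_B = 0.713.
Mass balance: Σ fᵢ·δᵢ = δ_bulk ⇒ f_A·(4.4) + f_B·(-66.9) = -39.1 − (-9.500) = -29.600
Substitute f_B = 0.713 − f_A:
f_A·(4.4 − -66.9) = -29.600 − 0.713×(-66.9) = 18.099
f_A = 18.099 / 71.3 = 0.2538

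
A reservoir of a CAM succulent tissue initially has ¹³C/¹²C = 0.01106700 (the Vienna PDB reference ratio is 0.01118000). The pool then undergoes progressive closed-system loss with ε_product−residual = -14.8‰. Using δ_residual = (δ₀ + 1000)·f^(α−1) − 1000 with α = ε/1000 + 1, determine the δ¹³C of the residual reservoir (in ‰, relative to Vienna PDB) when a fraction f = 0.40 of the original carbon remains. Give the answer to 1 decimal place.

3.4‰

δ₀ = (0.01106700/0.01118000 − 1)×1000 = (0.989893 − 1)×1000 = -10.107‰
α − 1 = ε/1000 = -0.0148
f^(α−1) = 0.40^(-0.0148) = 1.013653
δ_res = (-10.107 + 1000) × 1.013653 − 1000 = 1003.408 − 1000 = 3.41‰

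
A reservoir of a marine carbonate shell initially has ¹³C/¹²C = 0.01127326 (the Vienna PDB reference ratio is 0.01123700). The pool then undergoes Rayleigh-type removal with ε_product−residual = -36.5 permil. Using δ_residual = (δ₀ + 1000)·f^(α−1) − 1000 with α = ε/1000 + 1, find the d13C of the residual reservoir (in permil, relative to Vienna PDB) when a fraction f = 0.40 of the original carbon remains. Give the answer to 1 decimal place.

37.3 permil

δ₀ = (0.01127326/0.01123700 − 1)×1000 = (1.003227 − 1)×1000 = 3.227 permil
α − 1 = ε/1000 = -0.0365
f^(α−1) = 0.40^(-0.0365) = 1.034010
δ_res = (3.227 + 1000) × 1.034010 − 1000 = 1037.347 − 1000 = 37.35 permil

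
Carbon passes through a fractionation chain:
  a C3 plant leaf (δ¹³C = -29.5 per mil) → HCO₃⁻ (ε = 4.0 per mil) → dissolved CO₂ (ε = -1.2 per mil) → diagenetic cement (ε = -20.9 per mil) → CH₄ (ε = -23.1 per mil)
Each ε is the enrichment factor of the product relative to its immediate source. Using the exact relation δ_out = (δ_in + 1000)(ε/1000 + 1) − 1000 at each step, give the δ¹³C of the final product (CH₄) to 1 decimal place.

-69.1 per mil

step 1: δ = (-29.50 + 1000)·(4.0/1000 + 1) − 1000 = -25.62 per mil
step 2: δ = (-25.62 + 1000)·(-1.2/1000 + 1) − 1000 = -26.79 per mil
step 3: δ = (-26.79 + 1000)·(-20.9/1000 + 1) − 1000 = -47.13 per mil
step 4: δ = (-47.13 + 1000)·(-23.1/1000 + 1) − 1000 = -69.14 per mil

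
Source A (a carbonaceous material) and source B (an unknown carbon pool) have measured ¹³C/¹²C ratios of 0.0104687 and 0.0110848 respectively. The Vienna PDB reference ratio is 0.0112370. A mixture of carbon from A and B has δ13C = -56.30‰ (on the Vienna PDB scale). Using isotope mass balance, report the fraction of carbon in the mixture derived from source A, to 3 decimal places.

0.780

δ_A = (0.0104687/0.0112370 − 1)×1000 = (0.931628 − 1)×1000 = -68.372‰
δ_B = (0.0110848/0.0112370 − 1)×1000 = (0.986455 − 1)×1000 = -13.545‰
f_A = (δ_mix − δ_B)/(δ_A − δ_B) = (-56.30 − (-13.545))/(-68.372 − (-13.545))
f_A = -42.755 / -54.828 = 0.7798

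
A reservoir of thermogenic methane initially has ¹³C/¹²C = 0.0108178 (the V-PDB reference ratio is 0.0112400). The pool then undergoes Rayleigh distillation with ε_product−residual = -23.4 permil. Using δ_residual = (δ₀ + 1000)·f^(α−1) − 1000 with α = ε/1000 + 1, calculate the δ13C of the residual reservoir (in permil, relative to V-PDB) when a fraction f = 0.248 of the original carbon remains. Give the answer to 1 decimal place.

-5.6 permil

δ₀ = (0.0108178/0.0112400 − 1)×1000 = (0.962438 − 1)×1000 = -37.562 permil
α − 1 = ε/1000 = -0.0234
f^(α−1) = 0.248^(-0.0234) = 1.033165
δ_res = (-37.562 + 1000) × 1.033165 − 1000 = 994.357 − 1000 = -5.64 permil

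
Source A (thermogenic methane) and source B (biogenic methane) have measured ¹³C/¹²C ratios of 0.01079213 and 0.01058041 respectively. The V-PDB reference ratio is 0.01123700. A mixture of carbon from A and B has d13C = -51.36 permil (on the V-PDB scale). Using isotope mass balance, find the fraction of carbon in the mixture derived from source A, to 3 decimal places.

0.375

δ_A = (0.01079213/0.01123700 − 1)×1000 = (0.960410 − 1)×1000 = -39.590 permil
δ_B = (0.01058041/0.01123700 − 1)×1000 = (0.941569 − 1)×1000 = -58.431 permil
f_A = (δ_mix − δ_B)/(δ_A − δ_B) = (-51.36 − (-58.431))/(-39.590 − (-58.431))
f_A = 7.071 / 18.841 = 0.3753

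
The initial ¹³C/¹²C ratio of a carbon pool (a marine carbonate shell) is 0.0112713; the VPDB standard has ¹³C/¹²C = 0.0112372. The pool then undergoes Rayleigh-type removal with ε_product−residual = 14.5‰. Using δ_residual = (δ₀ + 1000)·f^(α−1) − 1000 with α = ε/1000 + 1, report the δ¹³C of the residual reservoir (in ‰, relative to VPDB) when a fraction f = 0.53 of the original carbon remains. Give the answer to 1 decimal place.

-6.2‰

δ₀ = (0.0112713/0.0112372 − 1)×1000 = (1.003035 − 1)×1000 = 3.035‰
α − 1 = ε/1000 = 0.0145
f^(α−1) = 0.53^(0.0145) = 0.990837
δ_res = (3.035 + 1000) × 0.990837 − 1000 = 993.843 − 1000 = -6.16‰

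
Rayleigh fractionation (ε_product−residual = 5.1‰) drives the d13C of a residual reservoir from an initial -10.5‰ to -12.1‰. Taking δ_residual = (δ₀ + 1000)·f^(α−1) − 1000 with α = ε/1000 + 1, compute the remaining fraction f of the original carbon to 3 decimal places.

0.728

α − 1 = ε/1000 = 0.0051
(δ_res + 1000)/(δ₀ + 1000) = (-12.1 + 1000)/(-10.5 + 1000) = 987.9/989.5 = 0.998383
f = 0.998383^(1/0.0051) = exp(ln(0.998383)/0.0051) = exp(-0.00162/0.0051)
f = exp(-0.3173) = 0.7281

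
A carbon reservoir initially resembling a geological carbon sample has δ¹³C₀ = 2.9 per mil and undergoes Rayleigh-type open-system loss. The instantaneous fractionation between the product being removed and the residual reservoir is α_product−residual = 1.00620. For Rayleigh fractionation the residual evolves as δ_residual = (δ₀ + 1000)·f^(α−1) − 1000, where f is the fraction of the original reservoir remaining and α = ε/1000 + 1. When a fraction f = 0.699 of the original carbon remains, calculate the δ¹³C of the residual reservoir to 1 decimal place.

0.7 per mil

Rayleigh residual: δ_res = (δ₀ + 1000)·f^(α−1) − 1000
α − 1 = 0.00620
f^(α−1) = 0.699^(0.00620) = 0.997782
δ_res = (2.9 + 1000) × 0.997782 − 1000 = 1000.676 − 1000 = 0.68 per mil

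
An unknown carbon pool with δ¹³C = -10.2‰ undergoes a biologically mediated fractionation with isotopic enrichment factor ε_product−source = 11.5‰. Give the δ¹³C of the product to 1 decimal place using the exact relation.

1.2‰

Exactly, δ_product = (δ_source + 1000)·(ε/1000 + 1) − 1000.
δ_product = (-10.2 + 1000) × (11.5/1000 + 1) − 1000
δ_product = 1.18‰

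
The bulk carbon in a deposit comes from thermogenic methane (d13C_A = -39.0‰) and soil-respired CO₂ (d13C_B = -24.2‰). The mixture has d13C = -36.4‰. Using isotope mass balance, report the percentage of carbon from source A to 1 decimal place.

δ_mix = f_A·δ_A + (1 − f_A)·δ_B  ⇒  f_A = (δ_mix − δ_B)/(δ_A − δ_B)
f_A = (-36.4 − (-24.2)) / (-39.0 − (-24.2))
f_A = -12.2 / -14.8 = 0.8243

82.4%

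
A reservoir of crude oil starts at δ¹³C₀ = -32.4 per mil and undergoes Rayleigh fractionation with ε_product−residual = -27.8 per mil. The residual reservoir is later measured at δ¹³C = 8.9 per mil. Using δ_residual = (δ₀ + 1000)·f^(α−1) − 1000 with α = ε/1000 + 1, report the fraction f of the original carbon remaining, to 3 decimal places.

α − 1 = ε/1000 = -0.0278
(δ_res + 1000)/(δ₀ + 1000) = (8.9 + 1000)/(-32.4 + 1000) = 1008.9/967.6 = 1.042683
f = 1.042683^(1/-0.0278) = exp(ln(1.042683)/-0.0278) = exp(0.04180/-0.0278)
f = exp(-1.5035) = 0.2224

0.222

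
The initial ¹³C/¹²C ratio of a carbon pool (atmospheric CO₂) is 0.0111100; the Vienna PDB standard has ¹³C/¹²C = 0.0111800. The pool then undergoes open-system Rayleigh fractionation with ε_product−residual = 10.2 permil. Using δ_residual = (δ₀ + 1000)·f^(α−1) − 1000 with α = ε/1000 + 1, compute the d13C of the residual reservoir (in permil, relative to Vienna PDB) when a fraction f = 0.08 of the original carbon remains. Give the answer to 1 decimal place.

δ₀ = (0.0111100/0.0111800 − 1)×1000 = (0.993739 − 1)×1000 = -6.261 permil
α − 1 = ε/1000 = 0.0102
f^(α−1) = 0.08^(0.0102) = 0.974567
δ_res = (-6.261 + 1000) × 0.974567 − 1000 = 968.465 − 1000 = -31.54 permil

-31.5 permil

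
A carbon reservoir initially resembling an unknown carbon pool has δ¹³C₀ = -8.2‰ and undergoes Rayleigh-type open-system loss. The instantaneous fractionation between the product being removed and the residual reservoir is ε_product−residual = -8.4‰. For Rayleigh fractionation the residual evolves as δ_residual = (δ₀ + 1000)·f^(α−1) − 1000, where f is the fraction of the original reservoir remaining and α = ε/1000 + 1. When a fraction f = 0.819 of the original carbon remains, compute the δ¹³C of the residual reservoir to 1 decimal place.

Rayleigh residual: δ_res = (δ₀ + 1000)·f^(α−1) − 1000
α = ε/1000 + 1 = 0.99160, so α − 1 = -0.00840
f^(α−1) = 0.819^(-0.00840) = 1.001679
δ_res = (-8.2 + 1000) × 1.001679 − 1000 = 993.465 − 1000 = -6.54‰

-6.5‰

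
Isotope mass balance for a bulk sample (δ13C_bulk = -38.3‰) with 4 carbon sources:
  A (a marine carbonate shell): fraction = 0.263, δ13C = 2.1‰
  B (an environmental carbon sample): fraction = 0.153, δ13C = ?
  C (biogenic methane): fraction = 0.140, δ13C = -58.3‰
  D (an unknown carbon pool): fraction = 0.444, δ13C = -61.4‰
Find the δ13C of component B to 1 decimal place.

Isotope mass balance: δ_bulk = Σ fᵢ·δᵢ.
-38.3 = 0.263×(2.1) + 0.153×δ_B + 0.140×(-58.3) + 0.444×(-61.4)
0.153·δ_B = -38.3 − (-34.871) = -3.429
δ_B = -3.429 / 0.153 = -22.41‰

-22.4‰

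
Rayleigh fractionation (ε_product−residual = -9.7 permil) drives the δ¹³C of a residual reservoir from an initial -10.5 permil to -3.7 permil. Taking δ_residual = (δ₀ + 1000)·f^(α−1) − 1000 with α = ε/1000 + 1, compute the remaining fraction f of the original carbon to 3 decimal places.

0.494

α − 1 = ε/1000 = -0.0097
(δ_res + 1000)/(δ₀ + 1000) = (-3.7 + 1000)/(-10.5 + 1000) = 996.3/989.5 = 1.006872
f = 1.006872^(1/-0.0097) = exp(ln(1.006872)/-0.0097) = exp(0.00685/-0.0097)
f = exp(-0.7060) = 0.4936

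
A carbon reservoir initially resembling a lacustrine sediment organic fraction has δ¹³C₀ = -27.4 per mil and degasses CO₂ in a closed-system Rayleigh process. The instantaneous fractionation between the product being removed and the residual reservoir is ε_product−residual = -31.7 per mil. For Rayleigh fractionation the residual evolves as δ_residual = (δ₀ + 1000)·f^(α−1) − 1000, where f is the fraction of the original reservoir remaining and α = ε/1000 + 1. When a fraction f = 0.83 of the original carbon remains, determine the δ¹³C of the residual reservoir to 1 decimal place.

-21.6 per mil

Rayleigh residual: δ_res = (δ₀ + 1000)·f^(α−1) − 1000
α = ε/1000 + 1 = 0.96830, so α − 1 = -0.03170
f^(α−1) = 0.83^(-0.03170) = 1.005924
δ_res = (-27.4 + 1000) × 1.005924 − 1000 = 978.362 − 1000 = -21.64 per mil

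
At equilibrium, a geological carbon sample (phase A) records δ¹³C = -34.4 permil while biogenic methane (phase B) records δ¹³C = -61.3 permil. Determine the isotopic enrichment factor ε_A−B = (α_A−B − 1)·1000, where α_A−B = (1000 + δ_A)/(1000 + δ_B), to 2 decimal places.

28.66 permil

α_A−B = (1000 + -34.4) / (1000 + -61.3) = 965.6 / 938.7 = 1.028657
ε_A−B = (1.028657 − 1) × 1000 = 28.657 permil
(The approximation ε ≈ δ_A − δ_B would give 26.9 permil.)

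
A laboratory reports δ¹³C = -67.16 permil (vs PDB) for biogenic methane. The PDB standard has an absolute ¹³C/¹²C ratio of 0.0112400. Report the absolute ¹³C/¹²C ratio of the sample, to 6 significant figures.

0.0104851

R_sample = R_standard × (δ¹³C/1000 + 1)
R_sample = 0.0112400 × (-67.16/1000 + 1) = 0.0112400 × 0.932840
R_sample = 0.0104851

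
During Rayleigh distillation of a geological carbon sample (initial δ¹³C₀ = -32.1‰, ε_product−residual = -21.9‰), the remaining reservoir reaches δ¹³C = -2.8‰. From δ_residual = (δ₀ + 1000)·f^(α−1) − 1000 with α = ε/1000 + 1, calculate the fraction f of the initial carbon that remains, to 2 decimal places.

0.26

α − 1 = ε/1000 = -0.0219
(δ_res + 1000)/(δ₀ + 1000) = (-2.8 + 1000)/(-32.1 + 1000) = 997.2/967.9 = 1.030272
f = 1.030272^(1/-0.0219) = exp(ln(1.030272)/-0.0219) = exp(0.02982/-0.0219)
f = exp(-1.3618) = 0.2562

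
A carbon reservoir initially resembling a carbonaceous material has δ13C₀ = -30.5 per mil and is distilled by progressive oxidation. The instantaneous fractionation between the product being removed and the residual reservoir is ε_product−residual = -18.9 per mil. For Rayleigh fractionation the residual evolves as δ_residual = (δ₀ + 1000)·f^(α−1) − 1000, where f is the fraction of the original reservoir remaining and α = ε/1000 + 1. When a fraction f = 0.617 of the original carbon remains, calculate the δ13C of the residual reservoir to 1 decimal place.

-21.6 per mil

Rayleigh residual: δ_res = (δ₀ + 1000)·f^(α−1) − 1000
α = ε/1000 + 1 = 0.98110, so α − 1 = -0.01890
f^(α−1) = 0.617^(-0.01890) = 1.009168
δ_res = (-30.5 + 1000) × 1.009168 − 1000 = 978.389 − 1000 = -21.61 per mil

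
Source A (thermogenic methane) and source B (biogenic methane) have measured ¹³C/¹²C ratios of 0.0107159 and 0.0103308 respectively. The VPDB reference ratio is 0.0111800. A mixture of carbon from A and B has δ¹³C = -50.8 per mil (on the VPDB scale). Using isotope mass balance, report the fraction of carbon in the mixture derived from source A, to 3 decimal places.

δ_A = (0.0107159/0.0111800 − 1)×1000 = (0.958488 − 1)×1000 = -41.512 per mil
δ_B = (0.0103308/0.0111800 − 1)×1000 = (0.924043 − 1)×1000 = -75.957 per mil
f_A = (δ_mix − δ_B)/(δ_A − δ_B) = (-50.8 − (-75.957))/(-41.512 − (-75.957))
f_A = 25.157 / 34.445 = 0.7303

0.730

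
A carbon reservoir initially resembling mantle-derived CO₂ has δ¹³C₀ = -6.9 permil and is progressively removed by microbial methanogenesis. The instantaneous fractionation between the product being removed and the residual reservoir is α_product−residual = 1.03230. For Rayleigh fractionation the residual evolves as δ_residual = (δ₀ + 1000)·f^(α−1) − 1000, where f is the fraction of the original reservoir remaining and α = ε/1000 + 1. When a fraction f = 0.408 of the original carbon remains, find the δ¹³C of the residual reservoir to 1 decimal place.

-35.2 permil

Rayleigh residual: δ_res = (δ₀ + 1000)·f^(α−1) − 1000
α − 1 = 0.03230
f^(α−1) = 0.408^(0.03230) = 0.971459
δ_res = (-6.9 + 1000) × 0.971459 − 1000 = 964.756 − 1000 = -35.24 permil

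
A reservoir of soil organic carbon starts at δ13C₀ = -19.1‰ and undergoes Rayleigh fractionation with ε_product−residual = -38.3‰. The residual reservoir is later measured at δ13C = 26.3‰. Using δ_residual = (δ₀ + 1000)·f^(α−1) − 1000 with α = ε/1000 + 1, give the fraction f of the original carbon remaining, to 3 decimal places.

α − 1 = ε/1000 = -0.0383
(δ_res + 1000)/(δ₀ + 1000) = (26.3 + 1000)/(-19.1 + 1000) = 1026.3/980.9 = 1.046284
f = 1.046284^(1/-0.0383) = exp(ln(1.046284)/-0.0383) = exp(0.04524/-0.0383)
f = exp(-1.1813) = 0.3069

0.307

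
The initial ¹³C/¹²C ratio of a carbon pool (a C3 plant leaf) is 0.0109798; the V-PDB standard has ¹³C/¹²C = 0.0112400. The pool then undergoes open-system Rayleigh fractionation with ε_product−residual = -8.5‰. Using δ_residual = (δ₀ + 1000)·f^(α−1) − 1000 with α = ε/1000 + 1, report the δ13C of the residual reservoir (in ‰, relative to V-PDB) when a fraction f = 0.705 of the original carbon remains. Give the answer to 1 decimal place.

-20.2‰

δ₀ = (0.0109798/0.0112400 − 1)×1000 = (0.976851 − 1)×1000 = -23.149‰
α − 1 = ε/1000 = -0.0085
f^(α−1) = 0.705^(-0.0085) = 1.002976
δ_res = (-23.149 + 1000) × 1.002976 − 1000 = 979.757 − 1000 = -20.24‰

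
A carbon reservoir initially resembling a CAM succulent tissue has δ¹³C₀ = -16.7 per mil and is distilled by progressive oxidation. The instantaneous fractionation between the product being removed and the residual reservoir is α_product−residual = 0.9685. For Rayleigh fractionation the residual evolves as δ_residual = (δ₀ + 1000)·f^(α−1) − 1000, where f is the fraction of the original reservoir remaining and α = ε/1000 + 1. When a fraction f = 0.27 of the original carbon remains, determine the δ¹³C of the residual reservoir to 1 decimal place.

Rayleigh residual: δ_res = (δ₀ + 1000)·f^(α−1) − 1000
α − 1 = -0.03150
f^(α−1) = 0.27^(-0.03150) = 1.042106
δ_res = (-16.7 + 1000) × 1.042106 − 1000 = 1024.703 − 1000 = 24.70 per mil

24.7 per mil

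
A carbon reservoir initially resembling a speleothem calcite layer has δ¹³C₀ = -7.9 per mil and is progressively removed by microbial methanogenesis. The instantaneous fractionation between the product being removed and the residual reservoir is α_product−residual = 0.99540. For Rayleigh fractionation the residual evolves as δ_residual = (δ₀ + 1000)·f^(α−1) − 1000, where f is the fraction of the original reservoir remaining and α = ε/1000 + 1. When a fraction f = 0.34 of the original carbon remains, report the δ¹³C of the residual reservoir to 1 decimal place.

Rayleigh residual: δ_res = (δ₀ + 1000)·f^(α−1) − 1000
α − 1 = -0.00460
f^(α−1) = 0.34^(-0.00460) = 1.004975
δ_res = (-7.9 + 1000) × 1.004975 − 1000 = 997.036 − 1000 = -2.96 per mil

-3.0 per mil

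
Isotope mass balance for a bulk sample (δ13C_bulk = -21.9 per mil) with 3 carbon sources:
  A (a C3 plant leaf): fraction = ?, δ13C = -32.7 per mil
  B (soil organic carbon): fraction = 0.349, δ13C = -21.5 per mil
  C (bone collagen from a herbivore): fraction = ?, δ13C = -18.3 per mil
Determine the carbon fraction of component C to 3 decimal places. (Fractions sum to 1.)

0.479

Let f_C and f_A be the unknown fractions; fractions sum to 1 so f_C + f_A = 0.651.
Mass balance: Σ fᵢ·δᵢ = δ_bulk ⇒ f_C·(-18.3) + f_A·(-32.7) = -21.9 − (-7.503) = -14.396
Substitute f_A = 0.651 − f_C:
f_C·(-18.3 − -32.7) = -14.396 − 0.651×(-32.7) = 6.891
f_C = 6.891 / 14.4 = 0.4786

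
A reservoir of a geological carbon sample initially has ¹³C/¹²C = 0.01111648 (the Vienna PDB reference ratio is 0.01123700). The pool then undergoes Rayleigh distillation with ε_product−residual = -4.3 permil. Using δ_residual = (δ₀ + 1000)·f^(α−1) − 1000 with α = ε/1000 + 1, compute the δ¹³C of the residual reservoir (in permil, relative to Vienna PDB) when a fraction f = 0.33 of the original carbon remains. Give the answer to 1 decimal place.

δ₀ = (0.01111648/0.01123700 − 1)×1000 = (0.989275 − 1)×1000 = -10.725 permil
α − 1 = ε/1000 = -0.0043
f^(α−1) = 0.33^(-0.0043) = 1.004779
δ_res = (-10.725 + 1000) × 1.004779 − 1000 = 994.002 − 1000 = -6.00 permil

-6.0 permil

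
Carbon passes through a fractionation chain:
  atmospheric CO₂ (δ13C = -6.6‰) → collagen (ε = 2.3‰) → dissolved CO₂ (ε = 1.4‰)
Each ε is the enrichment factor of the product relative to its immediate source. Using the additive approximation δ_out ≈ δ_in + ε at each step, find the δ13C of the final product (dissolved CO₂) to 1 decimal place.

step 1: δ ≈ -6.6 + (2.3) = -4.3‰
step 2: δ ≈ -4.3 + (1.4) = -2.9‰

-2.9‰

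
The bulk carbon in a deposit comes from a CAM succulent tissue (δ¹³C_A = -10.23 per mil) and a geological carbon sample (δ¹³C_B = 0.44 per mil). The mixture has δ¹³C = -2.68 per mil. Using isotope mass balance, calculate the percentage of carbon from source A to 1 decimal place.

δ_mix = f_A·δ_A + (1 − f_A)·δ_B  ⇒  f_A = (δ_mix − δ_B)/(δ_A − δ_B)
f_A = (-2.68 − (0.44)) / (-10.23 − (0.44))
f_A = -3.12 / -10.67 = 0.2924

29.2%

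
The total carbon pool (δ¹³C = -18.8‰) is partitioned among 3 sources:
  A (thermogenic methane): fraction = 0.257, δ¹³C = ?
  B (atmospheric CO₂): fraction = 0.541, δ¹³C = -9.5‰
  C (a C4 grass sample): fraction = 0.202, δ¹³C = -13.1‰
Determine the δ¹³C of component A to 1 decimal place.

-42.9‰

Isotope mass balance: δ_bulk = Σ fᵢ·δᵢ.
-18.8 = 0.257×δ_A + 0.541×(-9.5) + 0.202×(-13.1)
0.257·δ_A = -18.8 − (-7.786) = -11.014
δ_A = -11.014 / 0.257 = -42.86‰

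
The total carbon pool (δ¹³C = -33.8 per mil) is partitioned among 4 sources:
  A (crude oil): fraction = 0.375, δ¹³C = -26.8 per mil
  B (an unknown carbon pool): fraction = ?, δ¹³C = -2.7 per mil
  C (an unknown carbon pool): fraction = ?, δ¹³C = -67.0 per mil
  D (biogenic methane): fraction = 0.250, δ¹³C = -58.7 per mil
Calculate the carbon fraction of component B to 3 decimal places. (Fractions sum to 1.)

0.250

Let f_B and f_C be the unknown fractions; fractions sum to 1 so f_B + f_C = 0.375.
Mass balance: Σ fᵢ·δᵢ = δ_bulk ⇒ f_B·(-2.7) + f_C·(-67.0) = -33.8 − (-24.725) = -9.075
Substitute f_C = 0.375 − f_B:
f_B·(-2.7 − -67.0) = -9.075 − 0.375×(-67.0) = 16.050
f_B = 16.050 / 64.3 = 0.2496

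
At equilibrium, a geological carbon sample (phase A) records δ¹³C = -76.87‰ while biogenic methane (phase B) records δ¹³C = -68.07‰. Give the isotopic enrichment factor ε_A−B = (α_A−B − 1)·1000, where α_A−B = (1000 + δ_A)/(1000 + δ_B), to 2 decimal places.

α_A−B = (1000 + -76.87) / (1000 + -68.07) = 923.13 / 931.93 = 0.990557
ε_A−B = (0.990557 − 1) × 1000 = -9.443‰
(The approximation ε ≈ δ_A − δ_B would give -8.80‰.)

-9.44‰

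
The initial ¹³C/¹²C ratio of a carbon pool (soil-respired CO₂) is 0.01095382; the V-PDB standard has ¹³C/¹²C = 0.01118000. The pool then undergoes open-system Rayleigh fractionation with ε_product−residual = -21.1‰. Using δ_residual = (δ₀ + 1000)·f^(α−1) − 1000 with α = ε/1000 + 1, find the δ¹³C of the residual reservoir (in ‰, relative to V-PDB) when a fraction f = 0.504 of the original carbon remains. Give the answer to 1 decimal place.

-6.0‰

δ₀ = (0.01095382/0.01118000 − 1)×1000 = (0.979769 − 1)×1000 = -20.231‰
α − 1 = ε/1000 = -0.0211
f^(α−1) = 0.504^(-0.0211) = 1.014562
δ_res = (-20.231 + 1000) × 1.014562 − 1000 = 994.037 − 1000 = -5.96‰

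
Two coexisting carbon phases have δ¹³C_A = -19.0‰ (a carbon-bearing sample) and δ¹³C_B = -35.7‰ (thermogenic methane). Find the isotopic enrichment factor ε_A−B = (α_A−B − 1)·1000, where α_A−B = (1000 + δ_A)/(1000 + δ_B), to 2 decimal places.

17.32‰

α_A−B = (1000 + -19.0) / (1000 + -35.7) = 981.0 / 964.3 = 1.017318
ε_A−B = (1.017318 − 1) × 1000 = 17.318‰
(The approximation ε ≈ δ_A − δ_B would give 16.7‰.)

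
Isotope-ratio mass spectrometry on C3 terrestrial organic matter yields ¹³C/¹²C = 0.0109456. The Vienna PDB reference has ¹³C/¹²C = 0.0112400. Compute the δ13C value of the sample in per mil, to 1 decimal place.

-26.2 per mil

δ13C = (R_sample / R_standard − 1) × 1000
R_sample / R_standard = 0.0109456 / 0.0112400 = 0.973808
δ13C = (0.973808 − 1) × 1000 = -26.19 per mil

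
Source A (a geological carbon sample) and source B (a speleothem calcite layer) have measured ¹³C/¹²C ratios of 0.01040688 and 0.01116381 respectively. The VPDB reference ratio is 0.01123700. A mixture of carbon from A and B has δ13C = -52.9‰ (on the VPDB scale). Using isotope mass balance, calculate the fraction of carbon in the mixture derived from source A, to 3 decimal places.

0.689

δ_A = (0.01040688/0.01123700 − 1)×1000 = (0.926126 − 1)×1000 = -73.874‰
δ_B = (0.01116381/0.01123700 − 1)×1000 = (0.993487 − 1)×1000 = -6.513‰
f_A = (δ_mix − δ_B)/(δ_A − δ_B) = (-52.9 − (-6.513))/(-73.874 − (-6.513))
f_A = -46.387 / -67.361 = 0.6886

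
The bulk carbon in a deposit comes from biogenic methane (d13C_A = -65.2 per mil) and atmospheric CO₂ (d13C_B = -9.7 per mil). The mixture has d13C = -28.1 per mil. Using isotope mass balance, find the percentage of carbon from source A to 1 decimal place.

33.2%

δ_mix = f_A·δ_A + (1 − f_A)·δ_B  ⇒  f_A = (δ_mix − δ_B)/(δ_A − δ_B)
f_A = (-28.1 − (-9.7)) / (-65.2 − (-9.7))
f_A = -18.4 / -55.5 = 0.3315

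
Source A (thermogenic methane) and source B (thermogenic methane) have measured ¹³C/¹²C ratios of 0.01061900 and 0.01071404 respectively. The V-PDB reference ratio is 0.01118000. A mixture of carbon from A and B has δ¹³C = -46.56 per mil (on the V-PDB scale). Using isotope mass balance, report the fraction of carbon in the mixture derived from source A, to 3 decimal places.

δ_A = (0.01061900/0.01118000 − 1)×1000 = (0.949821 − 1)×1000 = -50.179 per mil
δ_B = (0.01071404/0.01118000 − 1)×1000 = (0.958322 − 1)×1000 = -41.678 per mil
f_A = (δ_mix − δ_B)/(δ_A − δ_B) = (-46.56 − (-41.678))/(-50.179 − (-41.678))
f_A = -4.882 / -8.501 = 0.5743

0.574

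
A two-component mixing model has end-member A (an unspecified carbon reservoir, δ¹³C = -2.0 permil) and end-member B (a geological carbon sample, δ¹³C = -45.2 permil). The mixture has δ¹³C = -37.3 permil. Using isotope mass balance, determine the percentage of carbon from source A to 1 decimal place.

δ_mix = f_A·δ_A + (1 − f_A)·δ_B  ⇒  f_A = (δ_mix − δ_B)/(δ_A − δ_B)
f_A = (-37.3 − (-45.2)) / (-2.0 − (-45.2))
f_A = 7.9 / 43.2 = 0.1829

18.3%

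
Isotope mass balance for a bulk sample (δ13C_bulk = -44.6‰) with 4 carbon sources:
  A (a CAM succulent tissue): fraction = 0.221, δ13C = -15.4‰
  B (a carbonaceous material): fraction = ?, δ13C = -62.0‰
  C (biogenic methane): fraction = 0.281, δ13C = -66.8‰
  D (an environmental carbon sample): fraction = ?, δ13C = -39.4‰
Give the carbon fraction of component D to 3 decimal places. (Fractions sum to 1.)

0.374

Let f_D and f_B be the unknown fractions; fractions sum to 1 so f_D + f_B = 0.498.
Mass balance: Σ fᵢ·δᵢ = δ_bulk ⇒ f_D·(-39.4) + f_B·(-62.0) = -44.6 − (-22.174) = -22.426
Substitute f_B = 0.498 − f_D:
f_D·(-39.4 − -62.0) = -22.426 − 0.498×(-62.0) = 8.450
f_D = 8.450 / 22.6 = 0.3739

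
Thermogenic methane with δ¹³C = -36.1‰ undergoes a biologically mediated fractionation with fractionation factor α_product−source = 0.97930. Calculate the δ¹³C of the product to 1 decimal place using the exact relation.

δ_product = (δ_source + 1000)·α − 1000
δ_product = (-36.1 + 1000) × 0.97930 − 1000
δ_product = 943.947 − 1000 = -56.05‰

-56.1‰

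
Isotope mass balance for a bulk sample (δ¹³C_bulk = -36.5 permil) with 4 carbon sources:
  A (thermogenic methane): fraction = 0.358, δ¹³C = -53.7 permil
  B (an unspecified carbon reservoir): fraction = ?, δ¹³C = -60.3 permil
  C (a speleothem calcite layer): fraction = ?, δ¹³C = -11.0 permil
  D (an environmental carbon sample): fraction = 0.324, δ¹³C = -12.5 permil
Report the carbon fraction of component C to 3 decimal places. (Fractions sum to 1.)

0.121

Let f_C and f_B be the unknown fractions; fractions sum to 1 so f_C + f_B = 0.318.
Mass balance: Σ fᵢ·δᵢ = δ_bulk ⇒ f_C·(-11.0) + f_B·(-60.3) = -36.5 − (-23.275) = -13.225
Substitute f_B = 0.318 − f_C:
f_C·(-11.0 − -60.3) = -13.225 − 0.318×(-60.3) = 5.950
f_C = 5.950 / 49.3 = 0.1207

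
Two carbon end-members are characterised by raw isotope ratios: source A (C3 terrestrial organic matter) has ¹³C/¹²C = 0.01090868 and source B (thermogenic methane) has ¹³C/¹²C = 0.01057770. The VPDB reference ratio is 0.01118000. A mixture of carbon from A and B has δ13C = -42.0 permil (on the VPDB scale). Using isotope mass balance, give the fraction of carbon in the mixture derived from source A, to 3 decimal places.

δ_A = (0.01090868/0.01118000 − 1)×1000 = (0.975732 − 1)×1000 = -24.268 permil
δ_B = (0.01057770/0.01118000 − 1)×1000 = (0.946127 − 1)×1000 = -53.873 permil
f_A = (δ_mix − δ_B)/(δ_A − δ_B) = (-42.0 − (-53.873))/(-24.268 − (-53.873))
f_A = 11.873 / 29.605 = 0.4011

0.401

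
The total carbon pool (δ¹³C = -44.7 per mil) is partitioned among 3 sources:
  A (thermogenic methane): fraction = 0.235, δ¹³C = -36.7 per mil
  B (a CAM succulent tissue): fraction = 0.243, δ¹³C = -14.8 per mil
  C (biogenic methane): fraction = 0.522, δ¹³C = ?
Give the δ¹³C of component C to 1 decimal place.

-62.2 per mil

Isotope mass balance: δ_bulk = Σ fᵢ·δᵢ.
-44.7 = 0.235×(-36.7) + 0.243×(-14.8) + 0.522×δ_C
0.522·δ_C = -44.7 − (-12.221) = -32.479
δ_C = -32.479 / 0.522 = -62.22 per mil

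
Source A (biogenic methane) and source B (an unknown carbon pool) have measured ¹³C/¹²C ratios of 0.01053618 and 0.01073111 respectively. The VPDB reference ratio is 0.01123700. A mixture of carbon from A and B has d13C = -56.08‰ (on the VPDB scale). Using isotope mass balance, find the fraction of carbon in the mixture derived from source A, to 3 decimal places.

0.638

δ_A = (0.01053618/0.01123700 − 1)×1000 = (0.937633 − 1)×1000 = -62.367‰
δ_B = (0.01073111/0.01123700 − 1)×1000 = (0.954980 − 1)×1000 = -45.020‰
f_A = (δ_mix − δ_B)/(δ_A − δ_B) = (-56.08 − (-45.020))/(-62.367 − (-45.020))
f_A = -11.060 / -17.347 = 0.6376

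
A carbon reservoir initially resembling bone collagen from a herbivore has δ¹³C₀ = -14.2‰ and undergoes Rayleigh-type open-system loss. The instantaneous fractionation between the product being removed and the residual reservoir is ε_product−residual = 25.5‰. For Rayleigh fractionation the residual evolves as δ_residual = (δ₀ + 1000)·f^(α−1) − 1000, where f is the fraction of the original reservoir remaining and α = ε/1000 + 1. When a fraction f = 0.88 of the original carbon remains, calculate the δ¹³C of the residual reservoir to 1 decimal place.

Rayleigh residual: δ_res = (δ₀ + 1000)·f^(α−1) − 1000
α = ε/1000 + 1 = 1.02550, so α − 1 = 0.02550
f^(α−1) = 0.88^(0.02550) = 0.996746
δ_res = (-14.2 + 1000) × 0.996746 − 1000 = 982.592 − 1000 = -17.41‰

-17.4‰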